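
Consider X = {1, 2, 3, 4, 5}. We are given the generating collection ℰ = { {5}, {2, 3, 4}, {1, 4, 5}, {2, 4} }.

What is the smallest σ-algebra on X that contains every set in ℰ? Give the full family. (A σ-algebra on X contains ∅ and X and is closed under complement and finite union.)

Answer: σ(ℰ) = { {}, {1}, {2}, {3}, {4}, {5}, {1, 2}, {1, 3}, {1, 4}, {1, 5}, {2, 3}, {2, 4}, {2, 5}, {3, 4}, {3, 5}, {4, 5}, {1, 2, 3}, {1, 2, 4}, {1, 2, 5}, {1, 3, 4}, {1, 3, 5}, {1, 4, 5}, {2, 3, 4}, {2, 3, 5}, {2, 4, 5}, {3, 4, 5}, {1, 2, 3, 4}, {1, 2, 3, 5}, {1, 2, 4, 5}, {1, 3, 4, 5}, {2, 3, 4, 5}, X }

Derivation:
Initial family (6 sets): { {}, {5}, {2, 4}, {1, 4, 5}, {2, 3, 4}, X }.
Iteration 1 (7 new):
  {1, 5}  = X∖{2, 3, 4}
  {2, 3}  = X∖{1, 4, 5}
  {1, 3, 5}  = X∖{2, 4}
  {2, 4, 5}  = {2, 4} ∪ {5}
  {1, 2, 3, 4}  = X∖{5}
  {1, 2, 4, 5}  = {1, 4, 5} ∪ {2, 4}
  {2, 3, 4, 5}  = {2, 3, 4} ∪ {5}
  |family| = 13
Iteration 2: +6 →
  {1}  = X∖{2, 3, 4, 5}
  {3}  = X∖{1, 2, 4, 5}
  {1, 3}  = X∖{2, 4, 5}
  {2, 3, 5}  = {5} ∪ {2, 3}
  {1, 2, 3, 5}  = {1, 3, 5} ∪ {2, 3}
  {1, 3, 4, 5}  = {1, 4, 5} ∪ {1, 3, 5}
  |family| = 19
Iteration 3: 6 new —
  {2}  = X∖{1, 3, 4, 5}
  {4}  = X∖{1, 2, 3, 5}
  {1, 4}  = X∖{2, 3, 5}
  {3, 5}  = {5} ∪ {3}
  {1, 2, 3}  = {1, 3} ∪ {2, 3}
  {1, 2, 4}  = {2, 4} ∪ {1}
  |family| = 25
Iteration 4 adds 7:
  {1, 2}  = {2} ∪ {1}
  {2, 5}  = {2} ∪ {5}
  {3, 4}  = {3} ∪ {4}
  {4, 5}  = X∖{1, 2, 3}
  {1, 2, 5}  = {2} ∪ {1, 5}
  {1, 3, 4}  = {3} ∪ {1, 4}
  {3, 4, 5}  = {4} ∪ {3, 5}
  |family| = 32
Iteration 5: stable.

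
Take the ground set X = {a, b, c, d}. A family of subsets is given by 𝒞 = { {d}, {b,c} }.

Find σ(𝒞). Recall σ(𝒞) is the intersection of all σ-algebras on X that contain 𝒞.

Answer: σ(𝒞) = { {}, {a}, {d}, {a,d}, {b,c}, {a,b,c}, {b,c,d}, X }

Working:
Seed the family with 𝒞 together with ∅ and X: { {}, {d}, {b,c}, X }.
Iteration 1. New:
  {a,d}  = {b,c}ᶜ
  {a,b,c}  = {d}ᶜ
  {b,c,d}  = {d} ∪ {b,c}
  (now 7)
Iteration 2. New:
  {a}  = {b,c,d}ᶜ
  (now 8)
Iteration 3: already closed under ᶜ and ∪.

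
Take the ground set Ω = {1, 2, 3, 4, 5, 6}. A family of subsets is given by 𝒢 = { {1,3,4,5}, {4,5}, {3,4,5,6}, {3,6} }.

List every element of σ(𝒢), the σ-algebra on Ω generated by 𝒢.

Seed the family with 𝒢 together with ∅ and Ω: { {}, {3,6}, {4,5}, {1,3,4,5}, {3,4,5,6}, Ω }.
Round 1. New:
  {1,2}  = Ω∖{3,4,5,6}
  {2,6}  = Ω∖{1,3,4,5}
  {1,2,3,6}  = Ω∖{4,5}
  {1,2,4,5}  = Ω∖{3,6}
  {1,3,4,5,6}  = {1,3,4,5} ∪ {3,6}
  (now 11)
Round 2 (7 new):
  {2}  = Ω∖{1,3,4,5,6}
  {1,2,6}  = {1,2} ∪ {2,6}
  {2,3,6}  = {2,6} ∪ {3,6}
  {2,4,5,6}  = {2,6} ∪ {4,5}
  {1,2,3,4,5}  = {1,2} ∪ {1,3,4,5}
  {1,2,4,5,6}  = {2,6} ∪ {1,2,4,5}
  {2,3,4,5,6}  = {3,4,5,6} ∪ {2,6}
  (now 18)
Round 3: 7 new —
  {1}  = Ω∖{2,3,4,5,6}
  {3}  = Ω∖{1,2,4,5,6}
  {6}  = Ω∖{1,2,3,4,5}
  {1,3}  = Ω∖{2,4,5,6}
  {1,4,5}  = Ω∖{2,3,6}
  {2,4,5}  = {4,5} ∪ {2}
  {3,4,5}  = Ω∖{1,2,6}
  (now 25)
Round 4 adds 7:
  {1,6}  = {6} ∪ {1}
  {2,3}  = {2} ∪ {3}
  {1,2,3}  = {1,2} ∪ {3}
  {1,3,6}  = Ω∖{2,4,5}
  {4,5,6}  = {6} ∪ {4,5}
  {1,4,5,6}  = {1,4,5} ∪ {6}
  {2,3,4,5}  = {3,4,5} ∪ {2}
  (now 32)
After Round 5 the family is unchanged; done.

σ(𝒢) = { {}, {1}, {2}, {3}, {6}, {1,2}, {1,3}, {1,6}, {2,3}, {2,6}, {3,6}, {4,5}, {1,2,3}, {1,2,6}, {1,3,6}, {1,4,5}, {2,3,6}, {2,4,5}, {3,4,5}, {4,5,6}, {1,2,3,6}, {1,2,4,5}, {1,3,4,5}, {1,4,5,6}, {2,3,4,5}, {2,4,5,6}, {3,4,5,6}, {1,2,3,4,5}, {1,2,4,5,6}, {1,3,4,5,6}, {2,3,4,5,6}, Ω }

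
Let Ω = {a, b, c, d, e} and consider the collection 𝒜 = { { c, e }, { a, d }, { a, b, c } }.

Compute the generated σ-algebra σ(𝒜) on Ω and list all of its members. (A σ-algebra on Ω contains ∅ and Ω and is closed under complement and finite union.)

σ(𝒜) (32 sets): { ∅, { a }, { b }, { c }, { d }, { e }, { a, b }, { a, c }, { a, d }, { a, e }, { b, c }, { b, d }, { b, e }, { c, d }, { c, e }, { d, e }, { a, b, c }, { a, b, d }, { a, b, e }, { a, c, d }, { a, c, e }, { a, d, e }, { b, c, d }, { b, c, e }, { b, d, e }, { c, d, e }, { a, b, c, d }, { a, b, c, e }, { a, b, d, e }, { a, c, d, e }, { b, c, d, e }, Ω }

Trace:
Begin from { ∅, { a, d }, { c, e }, { a, b, c }, Ω } (that is, 𝒜 plus ∅ and Ω).
Step 1: +6 →
  { d, e }  = complement { a, b, c }
  { a, b, d }  = complement { c, e }
  { b, c, e }  = complement { a, d }
  { a, b, c, d }  = { a, b, c } ∪ { a, d }
  { a, b, c, e }  = { a, b, c } ∪ { c, e }
  { a, c, d, e }  = { a, d } ∪ { c, e }
Step 2: +7 →
  { b }  = complement { a, c, d, e }
  { d }  = complement { a, b, c, e }
  { e }  = complement { a, b, c, d }
  { a, d, e }  = { d, e } ∪ { a, d }
  { c, d, e }  = { d, e } ∪ { c, e }
  { a, b, d, e }  = { a, b, d } ∪ { d, e }
  { b, c, d, e }  = { d, e } ∪ { b, c, e }
Step 3 (7 new):
  { a }  = complement { b, c, d, e }
  { c }  = complement { a, b, d, e }
  { a, b }  = complement { c, d, e }
  { b, c }  = complement { a, d, e }
  { b, d }  = { d } ∪ { b }
  { b, e }  = { b } ∪ { e }
  { b, d, e }  = { d, e } ∪ { b }
Step 4: +7 →
  { a, c }  = complement { b, d, e }
  { a, e }  = { e } ∪ { a }
  { c, d }  = { c } ∪ { d }
  { a, b, e }  = { b, e } ∪ { a, b }
  { a, c, d }  = complement { b, e }
  { a, c, e }  = complement { b, d }
  { b, c, d }  = { c } ∪ { b, d }
Step 5: no new sets; the family is a σ-algebra.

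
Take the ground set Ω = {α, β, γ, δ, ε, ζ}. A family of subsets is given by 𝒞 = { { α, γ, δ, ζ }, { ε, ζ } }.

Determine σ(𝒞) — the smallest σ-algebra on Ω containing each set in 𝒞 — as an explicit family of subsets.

Begin from { {}, { ε, ζ }, { α, γ, δ, ζ }, Ω } (that is, 𝒞 plus ∅ and Ω).
Step 1 (3 new):
  { β, ε }  = ᶜ of { α, γ, δ, ζ }
  { α, β, γ, δ }  = ᶜ of { ε, ζ }
  { α, γ, δ, ε, ζ }  = { ε, ζ } ∪ { α, γ, δ, ζ }
  (now 7)
Step 2: 4 new —
  { β }  = ᶜ of { α, γ, δ, ε, ζ }
  { β, ε, ζ }  = { β, ε } ∪ { ε, ζ }
  { α, β, γ, δ, ε }  = { β, ε } ∪ { α, β, γ, δ }
  { α, β, γ, δ, ζ }  = { α, γ, δ, ζ } ∪ { α, β, γ, δ }
  (now 11)
Step 3: 3 new —
  { ε }  = ᶜ of { α, β, γ, δ, ζ }
  { ζ }  = ᶜ of { α, β, γ, δ, ε }
  { α, γ, δ }  = ᶜ of { β, ε, ζ }
  (now 14)
Step 4. New:
  { β, ζ }  = { β } ∪ { ζ }
  { α, γ, δ, ε }  = { α, γ, δ } ∪ { ε }
  (now 16)
Step 5 adds nothing — fixpoint reached.

|σ(𝒞)| = 16.  σ(𝒞) = { {}, { β }, { ε }, { ζ }, { β, ε }, { β, ζ }, { ε, ζ }, { α, γ, δ }, { β, ε, ζ }, { α, β, γ, δ }, { α, γ, δ, ε }, { α, γ, δ, ζ }, { α, β, γ, δ, ε }, { α, β, γ, δ, ζ }, { α, γ, δ, ε, ζ }, Ω }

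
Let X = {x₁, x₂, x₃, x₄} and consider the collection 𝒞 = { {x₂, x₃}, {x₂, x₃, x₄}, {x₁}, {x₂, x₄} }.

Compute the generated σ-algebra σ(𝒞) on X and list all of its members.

|σ(𝒞)| = 16.  σ(𝒞) = { {}, {x₁}, {x₂}, {x₃}, {x₄}, {x₁, x₂}, {x₁, x₃}, {x₁, x₄}, {x₂, x₃}, {x₂, x₄}, {x₃, x₄}, {x₁, x₂, x₃}, {x₁, x₂, x₄}, {x₁, x₃, x₄}, {x₂, x₃, x₄}, X }

Working:
Initial family (6 sets): { {}, {x₁}, {x₂, x₃}, {x₂, x₄}, {x₂, x₃, x₄}, X }.
Round 1: +4 →
  {x₁, x₃}  = complement {x₂, x₄}
  {x₁, x₄}  = complement {x₂, x₃}
  {x₁, x₂, x₃}  = {x₂, x₃} ∪ {x₁}
  {x₁, x₂, x₄}  = {x₂, x₄} ∪ {x₁}
Round 2 (3 new):
  {x₃}  = complement {x₁, x₂, x₄}
  {x₄}  = complement {x₁, x₂, x₃}
  {x₁, x₃, x₄}  = {x₁, x₄} ∪ {x₁, x₃}
Round 3 adds 2:
  {x₂}  = complement {x₁, x₃, x₄}
  {x₃, x₄}  = {x₃} ∪ {x₄}
Round 4 (1 new):
  {x₁, x₂}  = complement {x₃, x₄}
Round 5: no new sets; the family is a σ-algebra.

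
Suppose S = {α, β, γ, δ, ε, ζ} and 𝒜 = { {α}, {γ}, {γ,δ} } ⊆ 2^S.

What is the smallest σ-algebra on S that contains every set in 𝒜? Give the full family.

Initial family (5 sets): { {}, {α}, {γ}, {γ,δ}, S }.
Pass 1 adds 5:
  {α,γ}  = {γ} ∪ {α}
  {α,γ,δ}  = {γ,δ} ∪ {α}
  {α,β,ε,ζ}  = {γ,δ}ᶜ
  {α,β,δ,ε,ζ}  = {γ}ᶜ
  {β,γ,δ,ε,ζ}  = {α}ᶜ
  — 10 sets.
Pass 2: 3 new —
  {β,ε,ζ}  = {α,γ,δ}ᶜ
  {β,δ,ε,ζ}  = {α,γ}ᶜ
  {α,β,γ,ε,ζ}  = {γ} ∪ {α,β,ε,ζ}
  — 13 sets.
Pass 3: +2 →
  {δ}  = {α,β,γ,ε,ζ}ᶜ
  {β,γ,ε,ζ}  = {γ} ∪ {β,ε,ζ}
  — 15 sets.
Pass 4: +1 →
  {α,δ}  = {β,γ,ε,ζ}ᶜ
  — 16 sets.
Pass 5: no new sets; the family is a σ-algebra.

|σ(𝒜)| = 16.  σ(𝒜) = { {}, {α}, {γ}, {δ}, {α,γ}, {α,δ}, {γ,δ}, {α,γ,δ}, {β,ε,ζ}, {α,β,ε,ζ}, {β,γ,ε,ζ}, {β,δ,ε,ζ}, {α,β,γ,ε,ζ}, {α,β,δ,ε,ζ}, {β,γ,δ,ε,ζ}, S }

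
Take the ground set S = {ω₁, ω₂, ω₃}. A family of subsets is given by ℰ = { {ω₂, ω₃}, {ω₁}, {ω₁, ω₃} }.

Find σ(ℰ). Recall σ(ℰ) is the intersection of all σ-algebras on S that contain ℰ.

Seed the family with ℰ together with ∅ and S: { {}, {ω₁}, {ω₁, ω₃}, {ω₂, ω₃}, S }.
Pass 1 adds 1:
  {ω₂}  = S∖{ω₁, ω₃}
  |family| = 6
Pass 2: +1 →
  {ω₁, ω₂}  = {ω₂} ∪ {ω₁}
  |family| = 7
Pass 3: 1 new —
  {ω₃}  = S∖{ω₁, ω₂}
  |family| = 8
Pass 4: stable.

|σ(ℰ)| = 8.  σ(ℰ) = { {}, {ω₁}, {ω₂}, {ω₃}, {ω₁, ω₂}, {ω₁, ω₃}, {ω₂, ω₃}, S }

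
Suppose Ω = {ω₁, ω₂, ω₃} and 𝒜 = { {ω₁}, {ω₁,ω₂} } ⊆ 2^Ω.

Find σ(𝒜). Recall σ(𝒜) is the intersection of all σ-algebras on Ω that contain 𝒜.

Answer: σ(𝒜) = { {}, {ω₁}, {ω₂}, {ω₃}, {ω₁,ω₂}, {ω₁,ω₃}, {ω₂,ω₃}, Ω }

Derivation:
Seed the family with 𝒜 together with ∅ and Ω: { {}, {ω₁}, {ω₁,ω₂}, Ω }.
Round 1 (2 new):
  {ω₃}  = complement {ω₁,ω₂}
  {ω₂,ω₃}  = complement {ω₁}
  |family| = 6
Round 2: +1 →
  {ω₁,ω₃}  = {ω₃} ∪ {ω₁}
  |family| = 7
Round 3: +1 →
  {ω₂}  = complement {ω₁,ω₃}
  |family| = 8
Round 4 adds nothing — fixpoint reached.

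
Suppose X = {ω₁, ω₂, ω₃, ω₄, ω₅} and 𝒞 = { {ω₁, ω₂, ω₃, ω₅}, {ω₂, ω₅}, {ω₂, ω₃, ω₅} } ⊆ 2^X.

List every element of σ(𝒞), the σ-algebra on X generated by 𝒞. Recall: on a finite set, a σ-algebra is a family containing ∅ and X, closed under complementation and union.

Start: 𝒞 ∪ {∅, X} = { {}, {ω₂, ω₅}, {ω₂, ω₃, ω₅}, {ω₁, ω₂, ω₃, ω₅}, X }.
Round 1 (3 new):
  {ω₄}  = {ω₁, ω₂, ω₃, ω₅}ᶜ
  {ω₁, ω₄}  = {ω₂, ω₃, ω₅}ᶜ
  {ω₁, ω₃, ω₄}  = {ω₂, ω₅}ᶜ
Round 2: +3 →
  {ω₂, ω₄, ω₅}  = {ω₄} ∪ {ω₂, ω₅}
  {ω₁, ω₂, ω₄, ω₅}  = {ω₂, ω₅} ∪ {ω₁, ω₄}
  {ω₂, ω₃, ω₄, ω₅}  = {ω₄} ∪ {ω₂, ω₃, ω₅}
Round 3 (3 new):
  {ω₁}  = {ω₂, ω₃, ω₄, ω₅}ᶜ
  {ω₃}  = {ω₁, ω₂, ω₄, ω₅}ᶜ
  {ω₁, ω₃}  = {ω₂, ω₄, ω₅}ᶜ
Round 4: 2 new —
  {ω₃, ω₄}  = {ω₃} ∪ {ω₄}
  {ω₁, ω₂, ω₅}  = {ω₂, ω₅} ∪ {ω₁}
Round 5: no new sets; the family is a σ-algebra.

Therefore σ(𝒞) = { {}, {ω₁}, {ω₃}, {ω₄}, {ω₁, ω₃}, {ω₁, ω₄}, {ω₂, ω₅}, {ω₃, ω₄}, {ω₁, ω₂, ω₅}, {ω₁, ω₃, ω₄}, {ω₂, ω₃, ω₅}, {ω₂, ω₄, ω₅}, {ω₁, ω₂, ω₃, ω₅}, {ω₁, ω₂, ω₄, ω₅}, {ω₂, ω₃, ω₄, ω₅}, X } (|σ(𝒞)| = 16).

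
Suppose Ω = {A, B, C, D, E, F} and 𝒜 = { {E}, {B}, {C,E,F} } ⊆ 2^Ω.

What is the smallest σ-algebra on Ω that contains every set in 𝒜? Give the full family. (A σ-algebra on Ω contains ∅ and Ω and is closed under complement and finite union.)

Initial family (5 sets): { {}, {B}, {E}, {C,E,F}, Ω }.
Iteration 1 (5 new):
  {B,E}  = {B} ∪ {E}
  {A,B,D}  = Ω∖{C,E,F}
  {B,C,E,F}  = {C,E,F} ∪ {B}
  {A,B,C,D,F}  = Ω∖{E}
  {A,C,D,E,F}  = Ω∖{B}
  [10 total]
Iteration 2. New:
  {A,D}  = Ω∖{B,C,E,F}
  {A,B,D,E}  = {B,E} ∪ {A,B,D}
  {A,C,D,F}  = Ω∖{B,E}
  [13 total]
Iteration 3 adds 2:
  {C,F}  = Ω∖{A,B,D,E}
  {A,D,E}  = {A,D} ∪ {E}
  [15 total]
Iteration 4. New:
  {B,C,F}  = Ω∖{A,D,E}
  [16 total]
Iteration 5 adds nothing — fixpoint reached.

Therefore σ(𝒜) = { {}, {B}, {E}, {A,D}, {B,E}, {C,F}, {A,B,D}, {A,D,E}, {B,C,F}, {C,E,F}, {A,B,D,E}, {A,C,D,F}, {B,C,E,F}, {A,B,C,D,F}, {A,C,D,E,F}, Ω } (|σ(𝒜)| = 16).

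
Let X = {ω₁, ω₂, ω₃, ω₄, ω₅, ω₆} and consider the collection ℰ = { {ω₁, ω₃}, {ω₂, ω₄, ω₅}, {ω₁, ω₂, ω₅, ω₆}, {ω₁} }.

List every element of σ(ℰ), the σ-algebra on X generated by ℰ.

Initial family (6 sets): { {}, {ω₁}, {ω₁, ω₃}, {ω₂, ω₄, ω₅}, {ω₁, ω₂, ω₅, ω₆}, X }.
Pass 1: 8 new —
  {ω₃, ω₄}  = complement {ω₁, ω₂, ω₅, ω₆}
  {ω₁, ω₃, ω₆}  = complement {ω₂, ω₄, ω₅}
  {ω₁, ω₂, ω₄, ω₅}  = {ω₂, ω₄, ω₅} ∪ {ω₁}
  {ω₂, ω₄, ω₅, ω₆}  = complement {ω₁, ω₃}
  {ω₁, ω₂, ω₃, ω₄, ω₅}  = {ω₁, ω₃} ∪ {ω₂, ω₄, ω₅}
  {ω₁, ω₂, ω₃, ω₅, ω₆}  = {ω₁, ω₃} ∪ {ω₁, ω₂, ω₅, ω₆}
  {ω₁, ω₂, ω₄, ω₅, ω₆}  = {ω₂, ω₄, ω₅} ∪ {ω₁, ω₂, ω₅, ω₆}
  {ω₂, ω₃, ω₄, ω₅, ω₆}  = complement {ω₁}
Pass 2 adds 7:
  {ω₃}  = complement {ω₁, ω₂, ω₄, ω₅, ω₆}
  {ω₄}  = complement {ω₁, ω₂, ω₃, ω₅, ω₆}
  {ω₆}  = complement {ω₁, ω₂, ω₃, ω₄, ω₅}
  {ω₃, ω₆}  = complement {ω₁, ω₂, ω₄, ω₅}
  {ω₁, ω₃, ω₄}  = {ω₃, ω₄} ∪ {ω₁, ω₃}
  {ω₁, ω₃, ω₄, ω₆}  = {ω₃, ω₄} ∪ {ω₁, ω₃, ω₆}
  {ω₂, ω₃, ω₄, ω₅}  = {ω₃, ω₄} ∪ {ω₂, ω₄, ω₅}
Pass 3. New:
  {ω₁, ω₄}  = {ω₄} ∪ {ω₁}
  {ω₁, ω₆}  = complement {ω₂, ω₃, ω₄, ω₅}
  {ω₂, ω₅}  = complement {ω₁, ω₃, ω₄, ω₆}
  {ω₄, ω₆}  = {ω₆} ∪ {ω₄}
  {ω₂, ω₅, ω₆}  = complement {ω₁, ω₃, ω₄}
  {ω₃, ω₄, ω₆}  = {ω₃, ω₄} ∪ {ω₆}
Pass 4. New:
  {ω₁, ω₂, ω₅}  = complement {ω₃, ω₄, ω₆}
  {ω₁, ω₄, ω₆}  = {ω₁} ∪ {ω₄, ω₆}
  {ω₂, ω₃, ω₅}  = {ω₂, ω₅} ∪ {ω₃}
  {ω₁, ω₂, ω₃, ω₅}  = complement {ω₄, ω₆}
  {ω₂, ω₃, ω₅, ω₆}  = complement {ω₁, ω₄}
Pass 5: stable.

Therefore σ(ℰ) = { {}, {ω₁}, {ω₃}, {ω₄}, {ω₆}, {ω₁, ω₃}, {ω₁, ω₄}, {ω₁, ω₆}, {ω₂, ω₅}, {ω₃, ω₄}, {ω₃, ω₆}, {ω₄, ω₆}, {ω₁, ω₂, ω₅}, {ω₁, ω₃, ω₄}, {ω₁, ω₃, ω₆}, {ω₁, ω₄, ω₆}, {ω₂, ω₃, ω₅}, {ω₂, ω₄, ω₅}, {ω₂, ω₅, ω₆}, {ω₃, ω₄, ω₆}, {ω₁, ω₂, ω₃, ω₅}, {ω₁, ω₂, ω₄, ω₅}, {ω₁, ω₂, ω₅, ω₆}, {ω₁, ω₃, ω₄, ω₆}, {ω₂, ω₃, ω₄, ω₅}, {ω₂, ω₃, ω₅, ω₆}, {ω₂, ω₄, ω₅, ω₆}, {ω₁, ω₂, ω₃, ω₄, ω₅}, {ω₁, ω₂, ω₃, ω₅, ω₆}, {ω₁, ω₂, ω₄, ω₅, ω₆}, {ω₂, ω₃, ω₄, ω₅, ω₆}, X } (|σ(ℰ)| = 32).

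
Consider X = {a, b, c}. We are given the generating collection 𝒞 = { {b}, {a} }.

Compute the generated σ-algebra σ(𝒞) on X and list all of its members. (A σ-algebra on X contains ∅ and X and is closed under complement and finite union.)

Begin from { ∅, {a}, {b}, X } (that is, 𝒞 plus ∅ and X).
Pass 1 adds 3:
  {a,b}  = {b} ∪ {a}
  {a,c}  = {b}ᶜ
  {b,c}  = {a}ᶜ
  — 7 sets.
Pass 2 adds 1:
  {c}  = {a,b}ᶜ
  — 8 sets.
Pass 3: closed — nothing new.

Hence σ(𝒞) has 8 members: { ∅, {a}, {b}, {c}, {a,b}, {a,c}, {b,c}, X }.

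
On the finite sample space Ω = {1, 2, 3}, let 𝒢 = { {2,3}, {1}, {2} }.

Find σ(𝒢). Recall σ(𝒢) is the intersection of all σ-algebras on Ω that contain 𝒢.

σ(𝒢) = { {}, {1}, {2}, {3}, {1,2}, {1,3}, {2,3}, Ω }

Trace:
Begin from { {}, {1}, {2}, {2,3}, Ω } (that is, 𝒢 plus ∅ and Ω).
Pass 1: +2 →
  {1,2}  = {2} ∪ {1}
  {1,3}  = Ω∖{2}
  — 7 sets.
Pass 2 adds 1:
  {3}  = Ω∖{1,2}
  — 8 sets.
Pass 3 adds nothing — fixpoint reached.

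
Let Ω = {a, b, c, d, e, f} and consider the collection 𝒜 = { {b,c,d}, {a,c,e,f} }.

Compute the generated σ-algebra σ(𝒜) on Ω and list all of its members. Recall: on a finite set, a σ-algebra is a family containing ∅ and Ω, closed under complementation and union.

Take S₀ = 𝒜 ∪ {∅, Ω} = { ∅, {b,c,d}, {a,c,e,f}, Ω }.
Round 1: +2 →
  {b,d}  = {a,c,e,f}ᶜ
  {a,e,f}  = {b,c,d}ᶜ
  (now 6)
Round 2: 1 new —
  {a,b,d,e,f}  = {a,e,f} ∪ {b,d}
  (now 7)
Round 3 adds 1:
  {c}  = {a,b,d,e,f}ᶜ
  (now 8)
Round 4 adds nothing — fixpoint reached.

Hence σ(𝒜) has 8 members: { ∅, {c}, {b,d}, {a,e,f}, {b,c,d}, {a,c,e,f}, {a,b,d,e,f}, Ω }.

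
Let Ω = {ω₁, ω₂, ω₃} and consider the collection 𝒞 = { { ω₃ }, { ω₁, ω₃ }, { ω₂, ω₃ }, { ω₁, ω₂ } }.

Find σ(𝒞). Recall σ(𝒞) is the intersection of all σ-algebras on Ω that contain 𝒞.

σ(𝒞) (8 sets): { ∅, { ω₁ }, { ω₂ }, { ω₃ }, { ω₁, ω₂ }, { ω₁, ω₃ }, { ω₂, ω₃ }, Ω }

Trace:
Begin from { ∅, { ω₃ }, { ω₁, ω₂ }, { ω₁, ω₃ }, { ω₂, ω₃ }, Ω } (that is, 𝒞 plus ∅ and Ω).
Iteration 1 (2 new):
  { ω₁ }  = complement { ω₂, ω₃ }
  { ω₂ }  = complement { ω₁, ω₃ }
  |family| = 8
Iteration 2: already closed under ᶜ and ∪.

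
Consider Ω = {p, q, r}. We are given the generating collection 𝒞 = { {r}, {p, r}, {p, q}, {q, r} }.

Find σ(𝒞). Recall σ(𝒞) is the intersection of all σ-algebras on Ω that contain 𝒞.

Begin from { {}, {r}, {p, q}, {p, r}, {q, r}, Ω } (that is, 𝒞 plus ∅ and Ω).
Round 1 (2 new):
  {p}  = ᶜ of {q, r}
  {q}  = ᶜ of {p, r}
  (now 8)
Round 2: stable.

Therefore σ(𝒞) = { {}, {p}, {q}, {r}, {p, q}, {p, r}, {q, r}, Ω } (|σ(𝒞)| = 8).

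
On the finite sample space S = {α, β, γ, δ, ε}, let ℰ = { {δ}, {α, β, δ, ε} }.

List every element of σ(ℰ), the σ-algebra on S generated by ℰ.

Answer: σ(ℰ) = { ∅, {γ}, {δ}, {γ, δ}, {α, β, ε}, {α, β, γ, ε}, {α, β, δ, ε}, S }

Derivation:
Seed the family with ℰ together with ∅ and S: { ∅, {δ}, {α, β, δ, ε}, S }.
Iteration 1: 2 new —
  {γ}  = ᶜ of {α, β, δ, ε}
  {α, β, γ, ε}  = ᶜ of {δ}
  (now 6)
Iteration 2: +1 →
  {γ, δ}  = {γ} ∪ {δ}
  (now 7)
Iteration 3. New:
  {α, β, ε}  = ᶜ of {γ, δ}
  (now 8)
Iteration 4: closed — nothing new.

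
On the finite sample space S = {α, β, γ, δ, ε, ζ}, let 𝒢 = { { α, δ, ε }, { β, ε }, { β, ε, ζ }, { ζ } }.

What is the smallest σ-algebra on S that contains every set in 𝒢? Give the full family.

Start: 𝒢 ∪ {∅, S} = { ∅, { ζ }, { β, ε }, { α, δ, ε }, { β, ε, ζ }, S }.
Step 1: +7 →
  { α, γ, δ }  = complement { β, ε, ζ }
  { β, γ, ζ }  = complement { α, δ, ε }
  { α, β, δ, ε }  = { α, δ, ε } ∪ { β, ε }
  { α, γ, δ, ζ }  = complement { β, ε }
  { α, δ, ε, ζ }  = { α, δ, ε } ∪ { ζ }
  { α, β, γ, δ, ε }  = complement { ζ }
  { α, β, δ, ε, ζ }  = { α, δ, ε } ∪ { β, ε, ζ }
  — 13 sets.
Step 2 adds 7:
  { γ }  = complement { α, β, δ, ε, ζ }
  { β, γ }  = complement { α, δ, ε, ζ }
  { γ, ζ }  = complement { α, β, δ, ε }
  { α, γ, δ, ε }  = { α, δ, ε } ∪ { α, γ, δ }
  { β, γ, ε, ζ }  = { β, ε } ∪ { β, γ, ζ }
  { α, β, γ, δ, ζ }  = { β, γ, ζ } ∪ { α, γ, δ }
  { α, γ, δ, ε, ζ }  = { α, δ, ε } ∪ { α, γ, δ, ζ }
  — 20 sets.
Step 3 (6 new):
  { β }  = complement { α, γ, δ, ε, ζ }
  { ε }  = complement { α, β, γ, δ, ζ }
  { α, δ }  = complement { β, γ, ε, ζ }
  { β, ζ }  = complement { α, γ, δ, ε }
  { β, γ, ε }  = { β, ε } ∪ { γ }
  { α, β, γ, δ }  = { α, γ, δ } ∪ { β, γ }
  — 26 sets.
Step 4 (6 new):
  { γ, ε }  = { ε } ∪ { γ }
  { ε, ζ }  = complement { α, β, γ, δ }
  { α, β, δ }  = { β } ∪ { α, δ }
  { α, δ, ζ }  = complement { β, γ, ε }
  { γ, ε, ζ }  = { ε } ∪ { γ, ζ }
  { α, β, δ, ζ }  = { β, ζ } ∪ { α, δ }
  — 32 sets.
Step 5: closed — nothing new.

Hence σ(𝒢) has 32 members: { ∅, { β }, { γ }, { ε }, { ζ }, { α, δ }, { β, γ }, { β, ε }, { β, ζ }, { γ, ε }, { γ, ζ }, { ε, ζ }, { α, β, δ }, { α, γ, δ }, { α, δ, ε }, { α, δ, ζ }, { β, γ, ε }, { β, γ, ζ }, { β, ε, ζ }, { γ, ε, ζ }, { α, β, γ, δ }, { α, β, δ, ε }, { α, β, δ, ζ }, { α, γ, δ, ε }, { α, γ, δ, ζ }, { α, δ, ε, ζ }, { β, γ, ε, ζ }, { α, β, γ, δ, ε }, { α, β, γ, δ, ζ }, { α, β, δ, ε, ζ }, { α, γ, δ, ε, ζ }, S }.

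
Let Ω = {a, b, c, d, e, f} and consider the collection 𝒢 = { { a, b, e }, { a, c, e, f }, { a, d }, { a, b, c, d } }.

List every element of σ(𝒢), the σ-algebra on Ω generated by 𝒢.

σ(𝒢) = { ∅, { a }, { b }, { c }, { d }, { e }, { f }, { a, b }, { a, c }, { a, d }, { a, e }, { a, f }, { b, c }, { b, d }, { b, e }, { b, f }, { c, d }, { c, e }, { c, f }, { d, e }, { d, f }, { e, f }, { a, b, c }, { a, b, d }, { a, b, e }, { a, b, f }, { a, c, d }, { a, c, e }, { a, c, f }, { a, d, e }, { a, d, f }, { a, e, f }, { b, c, d }, { b, c, e }, { b, c, f }, { b, d, e }, { b, d, f }, { b, e, f }, { c, d, e }, { c, d, f }, { c, e, f }, { d, e, f }, { a, b, c, d }, { a, b, c, e }, { a, b, c, f }, { a, b, d, e }, { a, b, d, f }, { a, b, e, f }, { a, c, d, e }, { a, c, d, f }, { a, c, e, f }, { a, d, e, f }, { b, c, d, e }, { b, c, d, f }, { b, c, e, f }, { b, d, e, f }, { c, d, e, f }, { a, b, c, d, e }, { a, b, c, d, f }, { a, b, c, e, f }, { a, b, d, e, f }, { a, c, d, e, f }, { b, c, d, e, f }, Ω }

Derivation:
Seed the family with 𝒢 together with ∅ and Ω: { ∅, { a, d }, { a, b, e }, { a, b, c, d }, { a, c, e, f }, Ω }.
Step 1 (8 new):
  { b, d }  = Ω∖{ a, c, e, f }
  { e, f }  = Ω∖{ a, b, c, d }
  { c, d, f }  = Ω∖{ a, b, e }
  { a, b, d, e }  = { a, b, e } ∪ { a, d }
  { b, c, e, f }  = Ω∖{ a, d }
  { a, b, c, d, e }  = { a, b, e } ∪ { a, b, c, d }
  { a, b, c, e, f }  = { a, c, e, f } ∪ { a, b, e }
  { a, c, d, e, f }  = { a, c, e, f } ∪ { a, d }
  — 14 sets.
Step 2. New:
  { b }  = Ω∖{ a, c, d, e, f }
  { d }  = Ω∖{ a, b, c, e, f }
  { f }  = Ω∖{ a, b, c, d, e }
  { c, f }  = Ω∖{ a, b, d, e }
  { a, b, d }  = { a, d } ∪ { b, d }
  { a, b, e, f }  = { e, f } ∪ { a, b, e }
  { a, c, d, f }  = { a, d } ∪ { c, d, f }
  { a, d, e, f }  = { e, f } ∪ { a, d }
  { b, c, d, f }  = { c, d, f } ∪ { b, d }
  { b, d, e, f }  = { e, f } ∪ { b, d }
  { c, d, e, f }  = { e, f } ∪ { c, d, f }
  { a, b, c, d, f }  = { c, d, f } ∪ { a, b, c, d }
  { a, b, d, e, f }  = { e, f } ∪ { a, b, d, e }
  { b, c, d, e, f }  = { c, d, f } ∪ { b, c, e, f }
  — 28 sets.
Step 3 (18 new):
  { a }  = Ω∖{ b, c, d, e, f }
  { c }  = Ω∖{ a, b, d, e, f }
  { e }  = Ω∖{ a, b, c, d, f }
  { a, b }  = Ω∖{ c, d, e, f }
  { a, c }  = Ω∖{ b, d, e, f }
  { a, e }  = Ω∖{ b, c, d, f }
  { b, c }  = Ω∖{ a, d, e, f }
  { b, e }  = Ω∖{ a, c, d, f }
  { b, f }  = { b } ∪ { f }
  { c, d }  = Ω∖{ a, b, e, f }
  { d, f }  = { f } ∪ { d }
  { a, d, f }  = { a, d } ∪ { f }
  { b, c, f }  = { b } ∪ { c, f }
  { b, d, f }  = { b, d } ∪ { f }
  { b, e, f }  = { e, f } ∪ { b }
  { c, e, f }  = Ω∖{ a, b, d }
  { d, e, f }  = { e, f } ∪ { d }
  { a, b, d, f }  = { f } ∪ { a, b, d }
  — 46 sets.
Step 4 adds 18:
  { a, f }  = { a } ∪ { f }
  { c, e }  = Ω∖{ a, b, d, f }
  { d, e }  = { d } ∪ { e }
  { a, b, c }  = Ω∖{ d, e, f }
  { a, b, f }  = { a, b } ∪ { b, f }
  { a, c, d }  = Ω∖{ b, e, f }
  { a, c, e }  = Ω∖{ b, d, f }
  { a, c, f }  = { a, c } ∪ { c, f }
  { a, d, e }  = Ω∖{ b, c, f }
  { a, e, f }  = { a } ∪ { e, f }
  { b, c, d }  = { c, d } ∪ { b }
  { b, c, e }  = Ω∖{ a, d, f }
  { b, d, e }  = { d } ∪ { b, e }
  { c, d, e }  = { c, d } ∪ { e }
  { a, b, c, e }  = Ω∖{ d, f }
  { a, b, c, f }  = { a, c } ∪ { b, c, f }
  { a, c, d, e }  = Ω∖{ b, f }
  { b, c, d, e }  = { c, d } ∪ { b, e }
  — 64 sets.
Step 5 adds nothing — fixpoint reached.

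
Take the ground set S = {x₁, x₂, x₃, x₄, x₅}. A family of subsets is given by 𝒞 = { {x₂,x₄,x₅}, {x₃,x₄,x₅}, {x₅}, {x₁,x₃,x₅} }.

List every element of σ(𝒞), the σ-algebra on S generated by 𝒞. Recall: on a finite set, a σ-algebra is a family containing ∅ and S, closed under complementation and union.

Start: 𝒞 ∪ {∅, S} = { {}, {x₅}, {x₁,x₃,x₅}, {x₂,x₄,x₅}, {x₃,x₄,x₅}, S }.
Pass 1 (6 new):
  {x₁,x₂}  = complement {x₃,x₄,x₅}
  {x₁,x₃}  = complement {x₂,x₄,x₅}
  {x₂,x₄}  = complement {x₁,x₃,x₅}
  {x₁,x₂,x₃,x₄}  = complement {x₅}
  {x₁,x₃,x₄,x₅}  = {x₃,x₄,x₅} ∪ {x₁,x₃,x₅}
  {x₂,x₃,x₄,x₅}  = {x₃,x₄,x₅} ∪ {x₂,x₄,x₅}
  |family| = 12
Pass 2 adds 7:
  {x₁}  = complement {x₂,x₃,x₄,x₅}
  {x₂}  = complement {x₁,x₃,x₄,x₅}
  {x₁,x₂,x₃}  = {x₁,x₂} ∪ {x₁,x₃}
  {x₁,x₂,x₄}  = {x₁,x₂} ∪ {x₂,x₄}
  {x₁,x₂,x₅}  = {x₁,x₂} ∪ {x₅}
  {x₁,x₂,x₃,x₅}  = {x₁,x₂} ∪ {x₁,x₃,x₅}
  {x₁,x₂,x₄,x₅}  = {x₁,x₂} ∪ {x₂,x₄,x₅}
  |family| = 19
Pass 3 (7 new):
  {x₃}  = complement {x₁,x₂,x₄,x₅}
  {x₄}  = complement {x₁,x₂,x₃,x₅}
  {x₁,x₅}  = {x₅} ∪ {x₁}
  {x₂,x₅}  = {x₂} ∪ {x₅}
  {x₃,x₄}  = complement {x₁,x₂,x₅}
  {x₃,x₅}  = complement {x₁,x₂,x₄}
  {x₄,x₅}  = complement {x₁,x₂,x₃}
  |family| = 26
Pass 4 (6 new):
  {x₁,x₄}  = {x₄} ∪ {x₁}
  {x₂,x₃}  = {x₂} ∪ {x₃}
  {x₁,x₃,x₄}  = complement {x₂,x₅}
  {x₁,x₄,x₅}  = {x₄,x₅} ∪ {x₁,x₅}
  {x₂,x₃,x₄}  = complement {x₁,x₅}
  {x₂,x₃,x₅}  = {x₂,x₅} ∪ {x₃}
  |family| = 32
Pass 5: already closed under ᶜ and ∪.

|σ(𝒞)| = 32.  σ(𝒞) = { {}, {x₁}, {x₂}, {x₃}, {x₄}, {x₅}, {x₁,x₂}, {x₁,x₃}, {x₁,x₄}, {x₁,x₅}, {x₂,x₃}, {x₂,x₄}, {x₂,x₅}, {x₃,x₄}, {x₃,x₅}, {x₄,x₅}, {x₁,x₂,x₃}, {x₁,x₂,x₄}, {x₁,x₂,x₅}, {x₁,x₃,x₄}, {x₁,x₃,x₅}, {x₁,x₄,x₅}, {x₂,x₃,x₄}, {x₂,x₃,x₅}, {x₂,x₄,x₅}, {x₃,x₄,x₅}, {x₁,x₂,x₃,x₄}, {x₁,x₂,x₃,x₅}, {x₁,x₂,x₄,x₅}, {x₁,x₃,x₄,x₅}, {x₂,x₃,x₄,x₅}, S }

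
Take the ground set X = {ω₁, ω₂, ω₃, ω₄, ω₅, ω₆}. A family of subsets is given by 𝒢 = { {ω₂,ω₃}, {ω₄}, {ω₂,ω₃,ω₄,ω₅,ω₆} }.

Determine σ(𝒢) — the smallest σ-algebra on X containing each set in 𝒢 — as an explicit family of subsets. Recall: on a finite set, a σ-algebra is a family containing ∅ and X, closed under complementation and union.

σ(𝒢) = { ∅, {ω₁}, {ω₄}, {ω₁,ω₄}, {ω₂,ω₃}, {ω₅,ω₆}, {ω₁,ω₂,ω₃}, {ω₁,ω₅,ω₆}, {ω₂,ω₃,ω₄}, {ω₄,ω₅,ω₆}, {ω₁,ω₂,ω₃,ω₄}, {ω₁,ω₄,ω₅,ω₆}, {ω₂,ω₃,ω₅,ω₆}, {ω₁,ω₂,ω₃,ω₅,ω₆}, {ω₂,ω₃,ω₄,ω₅,ω₆}, X }

Working:
Initial family (5 sets): { ∅, {ω₄}, {ω₂,ω₃}, {ω₂,ω₃,ω₄,ω₅,ω₆}, X }.
Step 1. New:
  {ω₁}  = ᶜ of {ω₂,ω₃,ω₄,ω₅,ω₆}
  {ω₂,ω₃,ω₄}  = {ω₂,ω₃} ∪ {ω₄}
  {ω₁,ω₄,ω₅,ω₆}  = ᶜ of {ω₂,ω₃}
  {ω₁,ω₂,ω₃,ω₅,ω₆}  = ᶜ of {ω₄}
  — 9 sets.
Step 2. New:
  {ω₁,ω₄}  = {ω₁} ∪ {ω₄}
  {ω₁,ω₂,ω₃}  = {ω₁} ∪ {ω₂,ω₃}
  {ω₁,ω₅,ω₆}  = ᶜ of {ω₂,ω₃,ω₄}
  {ω₁,ω₂,ω₃,ω₄}  = {ω₁} ∪ {ω₂,ω₃,ω₄}
  — 13 sets.
Step 3 adds 3:
  {ω₅,ω₆}  = ᶜ of {ω₁,ω₂,ω₃,ω₄}
  {ω₄,ω₅,ω₆}  = ᶜ of {ω₁,ω₂,ω₃}
  {ω₂,ω₃,ω₅,ω₆}  = ᶜ of {ω₁,ω₄}
  — 16 sets.
Step 4: closed — nothing new.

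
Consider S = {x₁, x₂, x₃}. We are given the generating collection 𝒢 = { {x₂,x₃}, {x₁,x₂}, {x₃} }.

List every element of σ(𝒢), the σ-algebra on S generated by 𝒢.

σ(𝒢) = { ∅, {x₁}, {x₂}, {x₃}, {x₁,x₂}, {x₁,x₃}, {x₂,x₃}, S }

Working:
Start: 𝒢 ∪ {∅, S} = { ∅, {x₃}, {x₁,x₂}, {x₂,x₃}, S }.
Step 1: 1 new —
  {x₁}  = ᶜ of {x₂,x₃}
  [6 total]
Step 2. New:
  {x₁,x₃}  = {x₃} ∪ {x₁}
  [7 total]
Step 3: +1 →
  {x₂}  = ᶜ of {x₁,x₃}
  [8 total]
Step 4: already closed under ᶜ and ∪.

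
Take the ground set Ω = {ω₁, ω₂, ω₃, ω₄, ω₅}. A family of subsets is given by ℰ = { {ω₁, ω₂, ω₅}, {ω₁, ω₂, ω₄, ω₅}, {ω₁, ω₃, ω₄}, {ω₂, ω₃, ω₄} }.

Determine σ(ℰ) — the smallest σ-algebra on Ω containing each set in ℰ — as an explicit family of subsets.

Seed the family with ℰ together with ∅ and Ω: { ∅, {ω₁, ω₂, ω₅}, {ω₁, ω₃, ω₄}, {ω₂, ω₃, ω₄}, {ω₁, ω₂, ω₄, ω₅}, Ω }.
Pass 1 adds 5:
  {ω₃}  = {ω₁, ω₂, ω₄, ω₅}ᶜ
  {ω₁, ω₅}  = {ω₂, ω₃, ω₄}ᶜ
  {ω₂, ω₅}  = {ω₁, ω₃, ω₄}ᶜ
  {ω₃, ω₄}  = {ω₁, ω₂, ω₅}ᶜ
  {ω₁, ω₂, ω₃, ω₄}  = {ω₁, ω₃, ω₄} ∪ {ω₂, ω₃, ω₄}
  |family| = 11
Pass 2 adds 6:
  {ω₅}  = {ω₁, ω₂, ω₃, ω₄}ᶜ
  {ω₁, ω₃, ω₅}  = {ω₃} ∪ {ω₁, ω₅}
  {ω₂, ω₃, ω₅}  = {ω₂, ω₅} ∪ {ω₃}
  {ω₁, ω₂, ω₃, ω₅}  = {ω₃} ∪ {ω₁, ω₂, ω₅}
  {ω₁, ω₃, ω₄, ω₅}  = {ω₃, ω₄} ∪ {ω₁, ω₅}
  {ω₂, ω₃, ω₄, ω₅}  = {ω₂, ω₅} ∪ {ω₃, ω₄}
  |family| = 17
Pass 3. New:
  {ω₁}  = {ω₂, ω₃, ω₄, ω₅}ᶜ
  {ω₂}  = {ω₁, ω₃, ω₄, ω₅}ᶜ
  {ω₄}  = {ω₁, ω₂, ω₃, ω₅}ᶜ
  {ω₁, ω₄}  = {ω₂, ω₃, ω₅}ᶜ
  {ω₂, ω₄}  = {ω₁, ω₃, ω₅}ᶜ
  {ω₃, ω₅}  = {ω₃} ∪ {ω₅}
  {ω₃, ω₄, ω₅}  = {ω₃, ω₄} ∪ {ω₅}
  |family| = 24
Pass 4 adds 7:
  {ω₁, ω₂}  = {ω₃, ω₄, ω₅}ᶜ
  {ω₁, ω₃}  = {ω₃} ∪ {ω₁}
  {ω₂, ω₃}  = {ω₂} ∪ {ω₃}
  {ω₄, ω₅}  = {ω₅} ∪ {ω₄}
  {ω₁, ω₂, ω₄}  = {ω₃, ω₅}ᶜ
  {ω₁, ω₄, ω₅}  = {ω₅} ∪ {ω₁, ω₄}
  {ω₂, ω₄, ω₅}  = {ω₂, ω₅} ∪ {ω₄}
  |family| = 31
Pass 5. New:
  {ω₁, ω₂, ω₃}  = {ω₄, ω₅}ᶜ
  |family| = 32
After Pass 6 the family is unchanged; done.

Hence σ(ℰ) has 32 members: { ∅, {ω₁}, {ω₂}, {ω₃}, {ω₄}, {ω₅}, {ω₁, ω₂}, {ω₁, ω₃}, {ω₁, ω₄}, {ω₁, ω₅}, {ω₂, ω₃}, {ω₂, ω₄}, {ω₂, ω₅}, {ω₃, ω₄}, {ω₃, ω₅}, {ω₄, ω₅}, {ω₁, ω₂, ω₃}, {ω₁, ω₂, ω₄}, {ω₁, ω₂, ω₅}, {ω₁, ω₃, ω₄}, {ω₁, ω₃, ω₅}, {ω₁, ω₄, ω₅}, {ω₂, ω₃, ω₄}, {ω₂, ω₃, ω₅}, {ω₂, ω₄, ω₅}, {ω₃, ω₄, ω₅}, {ω₁, ω₂, ω₃, ω₄}, {ω₁, ω₂, ω₃, ω₅}, {ω₁, ω₂, ω₄, ω₅}, {ω₁, ω₃, ω₄, ω₅}, {ω₂, ω₃, ω₄, ω₅}, Ω }.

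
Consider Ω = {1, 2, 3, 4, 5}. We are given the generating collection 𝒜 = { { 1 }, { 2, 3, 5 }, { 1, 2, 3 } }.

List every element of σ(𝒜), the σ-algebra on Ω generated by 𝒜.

σ(𝒜) = { {  }, { 1 }, { 4 }, { 5 }, { 1, 4 }, { 1, 5 }, { 2, 3 }, { 4, 5 }, { 1, 2, 3 }, { 1, 4, 5 }, { 2, 3, 4 }, { 2, 3, 5 }, { 1, 2, 3, 4 }, { 1, 2, 3, 5 }, { 2, 3, 4, 5 }, Ω }

Check:
Take S₀ = 𝒜 ∪ {∅, Ω} = { {  }, { 1 }, { 1, 2, 3 }, { 2, 3, 5 }, Ω }.
Step 1: +4 →
  { 1, 4 }  = complement { 2, 3, 5 }
  { 4, 5 }  = complement { 1, 2, 3 }
  { 1, 2, 3, 5 }  = { 2, 3, 5 } ∪ { 1, 2, 3 }
  { 2, 3, 4, 5 }  = complement { 1 }
Step 2 (3 new):
  { 4 }  = complement { 1, 2, 3, 5 }
  { 1, 4, 5 }  = { 4, 5 } ∪ { 1, 4 }
  { 1, 2, 3, 4 }  = { 1, 2, 3 } ∪ { 1, 4 }
Step 3: +2 →
  { 5 }  = complement { 1, 2, 3, 4 }
  { 2, 3 }  = complement { 1, 4, 5 }
Step 4 adds 2:
  { 1, 5 }  = { 5 } ∪ { 1 }
  { 2, 3, 4 }  = { 2, 3 } ∪ { 4 }
Step 5 adds nothing — fixpoint reached.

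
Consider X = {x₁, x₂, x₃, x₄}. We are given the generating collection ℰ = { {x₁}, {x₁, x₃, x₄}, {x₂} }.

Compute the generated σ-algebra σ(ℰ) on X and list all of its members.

Take S₀ = ℰ ∪ {∅, X} = { {}, {x₁}, {x₂}, {x₁, x₃, x₄}, X }.
Step 1 (2 new):
  {x₁, x₂}  = {x₂} ∪ {x₁}
  {x₂, x₃, x₄}  = ᶜ of {x₁}
  |family| = 7
Step 2: +1 →
  {x₃, x₄}  = ᶜ of {x₁, x₂}
  |family| = 8
Step 3: closed — nothing new.

|σ(ℰ)| = 8.  σ(ℰ) = { {}, {x₁}, {x₂}, {x₁, x₂}, {x₃, x₄}, {x₁, x₃, x₄}, {x₂, x₃, x₄}, X }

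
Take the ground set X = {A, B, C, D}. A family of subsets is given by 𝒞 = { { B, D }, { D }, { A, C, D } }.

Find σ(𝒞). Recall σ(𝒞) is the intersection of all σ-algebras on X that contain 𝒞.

Take S₀ = 𝒞 ∪ {∅, X} = { ∅, { D }, { B, D }, { A, C, D }, X }.
Step 1 adds 3:
  { B }  = complement { A, C, D }
  { A, C }  = complement { B, D }
  { A, B, C }  = complement { D }
Step 2: no new sets; the family is a σ-algebra.

Hence σ(𝒞) has 8 members: { ∅, { B }, { D }, { A, C }, { B, D }, { A, B, C }, { A, C, D }, X }.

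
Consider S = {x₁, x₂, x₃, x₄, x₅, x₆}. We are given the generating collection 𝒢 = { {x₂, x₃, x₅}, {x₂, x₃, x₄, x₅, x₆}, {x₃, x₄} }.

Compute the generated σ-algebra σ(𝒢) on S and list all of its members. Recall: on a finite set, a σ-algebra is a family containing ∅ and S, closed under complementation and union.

Initial family (5 sets): { {}, {x₃, x₄}, {x₂, x₃, x₅}, {x₂, x₃, x₄, x₅, x₆}, S }.
Step 1: 4 new —
  {x₁}  = S∖{x₂, x₃, x₄, x₅, x₆}
  {x₁, x₄, x₆}  = S∖{x₂, x₃, x₅}
  {x₁, x₂, x₅, x₆}  = S∖{x₃, x₄}
  {x₂, x₃, x₄, x₅}  = {x₃, x₄} ∪ {x₂, x₃, x₅}
  (now 9)
Step 2. New:
  {x₁, x₆}  = S∖{x₂, x₃, x₄, x₅}
  {x₁, x₃, x₄}  = {x₃, x₄} ∪ {x₁}
  {x₁, x₂, x₃, x₅}  = {x₂, x₃, x₅} ∪ {x₁}
  {x₁, x₃, x₄, x₆}  = {x₃, x₄} ∪ {x₁, x₄, x₆}
  {x₁, x₂, x₃, x₄, x₅}  = {x₂, x₃, x₄, x₅} ∪ {x₁}
  {x₁, x₂, x₃, x₅, x₆}  = {x₂, x₃, x₅} ∪ {x₁, x₂, x₅, x₆}
  {x₁, x₂, x₄, x₅, x₆}  = {x₁, x₄, x₆} ∪ {x₁, x₂, x₅, x₆}
  (now 16)
Step 3: 6 new —
  {x₃}  = S∖{x₁, x₂, x₄, x₅, x₆}
  {x₄}  = S∖{x₁, x₂, x₃, x₅, x₆}
  {x₆}  = S∖{x₁, x₂, x₃, x₄, x₅}
  {x₂, x₅}  = S∖{x₁, x₃, x₄, x₆}
  {x₄, x₆}  = S∖{x₁, x₂, x₃, x₅}
  {x₂, x₅, x₆}  = S∖{x₁, x₃, x₄}
  (now 22)
Step 4 (9 new):
  {x₁, x₃}  = {x₁} ∪ {x₃}
  {x₁, x₄}  = {x₁} ∪ {x₄}
  {x₃, x₆}  = {x₆} ∪ {x₃}
  {x₁, x₂, x₅}  = {x₂, x₅} ∪ {x₁}
  {x₁, x₃, x₆}  = {x₁, x₆} ∪ {x₃}
  {x₂, x₄, x₅}  = {x₂, x₅} ∪ {x₄}
  {x₃, x₄, x₆}  = {x₃, x₄} ∪ {x₆}
  {x₂, x₃, x₅, x₆}  = {x₂, x₅, x₆} ∪ {x₃}
  {x₂, x₄, x₅, x₆}  = {x₂, x₅} ∪ {x₄, x₆}
  (now 31)
Step 5 adds 1:
  {x₁, x₂, x₄, x₅}  = S∖{x₃, x₆}
  (now 32)
Step 6: closed — nothing new.

|σ(𝒢)| = 32.  σ(𝒢) = { {}, {x₁}, {x₃}, {x₄}, {x₆}, {x₁, x₃}, {x₁, x₄}, {x₁, x₆}, {x₂, x₅}, {x₃, x₄}, {x₃, x₆}, {x₄, x₆}, {x₁, x₂, x₅}, {x₁, x₃, x₄}, {x₁, x₃, x₆}, {x₁, x₄, x₆}, {x₂, x₃, x₅}, {x₂, x₄, x₅}, {x₂, x₅, x₆}, {x₃, x₄, x₆}, {x₁, x₂, x₃, x₅}, {x₁, x₂, x₄, x₅}, {x₁, x₂, x₅, x₆}, {x₁, x₃, x₄, x₆}, {x₂, x₃, x₄, x₅}, {x₂, x₃, x₅, x₆}, {x₂, x₄, x₅, x₆}, {x₁, x₂, x₃, x₄, x₅}, {x₁, x₂, x₃, x₅, x₆}, {x₁, x₂, x₄, x₅, x₆}, {x₂, x₃, x₄, x₅, x₆}, S }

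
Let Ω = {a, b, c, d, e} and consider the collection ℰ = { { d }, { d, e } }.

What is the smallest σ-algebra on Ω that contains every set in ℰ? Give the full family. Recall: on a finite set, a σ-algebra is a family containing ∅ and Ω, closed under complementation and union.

σ(ℰ) = { {}, { d }, { e }, { d, e }, { a, b, c }, { a, b, c, d }, { a, b, c, e }, Ω }

Working:
Initial family (4 sets): { {}, { d }, { d, e }, Ω }.
Step 1 adds 2:
  { a, b, c }  = ᶜ of { d, e }
  { a, b, c, e }  = ᶜ of { d }
Step 2. New:
  { a, b, c, d }  = { a, b, c } ∪ { d }
Step 3: +1 →
  { e }  = ᶜ of { a, b, c, d }
Step 4: already closed under ᶜ and ∪.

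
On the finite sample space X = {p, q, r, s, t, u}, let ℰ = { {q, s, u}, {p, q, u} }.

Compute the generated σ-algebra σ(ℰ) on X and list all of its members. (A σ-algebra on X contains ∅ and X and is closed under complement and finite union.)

|σ(ℰ)| = 16.  σ(ℰ) = { {}, {p}, {s}, {p, s}, {q, u}, {r, t}, {p, q, u}, {p, r, t}, {q, s, u}, {r, s, t}, {p, q, s, u}, {p, r, s, t}, {q, r, t, u}, {p, q, r, t, u}, {q, r, s, t, u}, X }

Derivation:
Begin from { {}, {p, q, u}, {q, s, u}, X } (that is, ℰ plus ∅ and X).
Pass 1 adds 3:
  {p, r, t}  = complement {q, s, u}
  {r, s, t}  = complement {p, q, u}
  {p, q, s, u}  = {q, s, u} ∪ {p, q, u}
  [7 total]
Pass 2 (4 new):
  {r, t}  = complement {p, q, s, u}
  {p, r, s, t}  = {r, s, t} ∪ {p, r, t}
  {p, q, r, t, u}  = {p, r, t} ∪ {p, q, u}
  {q, r, s, t, u}  = {q, s, u} ∪ {r, s, t}
  [11 total]
Pass 3: +3 →
  {p}  = complement {q, r, s, t, u}
  {s}  = complement {p, q, r, t, u}
  {q, u}  = complement {p, r, s, t}
  [14 total]
Pass 4. New:
  {p, s}  = {p} ∪ {s}
  {q, r, t, u}  = {r, t} ∪ {q, u}
  [16 total]
Pass 5 adds nothing — fixpoint reached.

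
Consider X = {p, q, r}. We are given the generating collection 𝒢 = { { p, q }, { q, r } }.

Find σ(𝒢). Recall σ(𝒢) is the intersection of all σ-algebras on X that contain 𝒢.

Take S₀ = 𝒢 ∪ {∅, X} = { ∅, { p, q }, { q, r }, X }.
Pass 1. New:
  { p }  = complement { q, r }
  { r }  = complement { p, q }
  — 6 sets.
Pass 2. New:
  { p, r }  = { r } ∪ { p }
  — 7 sets.
Pass 3: 1 new —
  { q }  = complement { p, r }
  — 8 sets.
Pass 4: stable.

Therefore σ(𝒢) = { ∅, { p }, { q }, { r }, { p, q }, { p, r }, { q, r }, X } (|σ(𝒢)| = 8).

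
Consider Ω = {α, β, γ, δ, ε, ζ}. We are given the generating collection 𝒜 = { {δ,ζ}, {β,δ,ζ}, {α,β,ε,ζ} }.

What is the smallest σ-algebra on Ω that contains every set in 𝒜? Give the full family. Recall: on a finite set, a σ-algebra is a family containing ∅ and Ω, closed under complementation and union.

Answer: σ(𝒜) = { {}, {β}, {γ}, {δ}, {ζ}, {α,ε}, {β,γ}, {β,δ}, {β,ζ}, {γ,δ}, {γ,ζ}, {δ,ζ}, {α,β,ε}, {α,γ,ε}, {α,δ,ε}, {α,ε,ζ}, {β,γ,δ}, {β,γ,ζ}, {β,δ,ζ}, {γ,δ,ζ}, {α,β,γ,ε}, {α,β,δ,ε}, {α,β,ε,ζ}, {α,γ,δ,ε}, {α,γ,ε,ζ}, {α,δ,ε,ζ}, {β,γ,δ,ζ}, {α,β,γ,δ,ε}, {α,β,γ,ε,ζ}, {α,β,δ,ε,ζ}, {α,γ,δ,ε,ζ}, Ω }

Derivation:
Seed the family with 𝒜 together with ∅ and Ω: { {}, {δ,ζ}, {β,δ,ζ}, {α,β,ε,ζ}, Ω }.
Iteration 1: +4 →
  {γ,δ}  = Ω∖{α,β,ε,ζ}
  {α,γ,ε}  = Ω∖{β,δ,ζ}
  {α,β,γ,ε}  = Ω∖{δ,ζ}
  {α,β,δ,ε,ζ}  = {β,δ,ζ} ∪ {α,β,ε,ζ}
  (now 9)
Iteration 2 adds 7:
  {γ}  = Ω∖{α,β,δ,ε,ζ}
  {γ,δ,ζ}  = {γ,δ} ∪ {δ,ζ}
  {α,γ,δ,ε}  = {γ,δ} ∪ {α,γ,ε}
  {β,γ,δ,ζ}  = {β,δ,ζ} ∪ {γ,δ}
  {α,β,γ,δ,ε}  = {γ,δ} ∪ {α,β,γ,ε}
  {α,β,γ,ε,ζ}  = {α,γ,ε} ∪ {α,β,ε,ζ}
  {α,γ,δ,ε,ζ}  = {α,γ,ε} ∪ {δ,ζ}
  (now 16)
Iteration 3: 6 new —
  {β}  = Ω∖{α,γ,δ,ε,ζ}
  {δ}  = Ω∖{α,β,γ,ε,ζ}
  {ζ}  = Ω∖{α,β,γ,δ,ε}
  {α,ε}  = Ω∖{β,γ,δ,ζ}
  {β,ζ}  = Ω∖{α,γ,δ,ε}
  {α,β,ε}  = Ω∖{γ,δ,ζ}
  (now 22)
Iteration 4 adds 10:
  {β,γ}  = {β} ∪ {γ}
  {β,δ}  = {β} ∪ {δ}
  {γ,ζ}  = {ζ} ∪ {γ}
  {α,δ,ε}  = {α,ε} ∪ {δ}
  {α,ε,ζ}  = {ζ} ∪ {α,ε}
  {β,γ,δ}  = {γ,δ} ∪ {β}
  {β,γ,ζ}  = {β,ζ} ∪ {γ}
  {α,β,δ,ε}  = {α,β,ε} ∪ {δ}
  {α,γ,ε,ζ}  = {α,γ,ε} ∪ {ζ}
  {α,δ,ε,ζ}  = {α,ε} ∪ {δ,ζ}
  (now 32)
Iteration 5: no new sets; the family is a σ-algebra.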